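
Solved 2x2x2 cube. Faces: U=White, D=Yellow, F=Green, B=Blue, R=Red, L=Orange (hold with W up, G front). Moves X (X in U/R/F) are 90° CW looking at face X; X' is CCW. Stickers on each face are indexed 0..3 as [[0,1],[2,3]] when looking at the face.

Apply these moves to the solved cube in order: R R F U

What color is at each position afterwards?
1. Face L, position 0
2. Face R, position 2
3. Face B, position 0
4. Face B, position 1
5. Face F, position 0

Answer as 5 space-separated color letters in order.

Answer: G Y O Y W

Derivation:
After move 1 (R): R=RRRR U=WGWG F=GYGY D=YBYB B=WBWB
After move 2 (R): R=RRRR U=WYWY F=GBGB D=YWYW B=GBGB
After move 3 (F): F=GGBB U=WYOO R=WRYR D=RRYW L=OYOW
After move 4 (U): U=OWOY F=WRBB R=GBYR B=OYGB L=GGOW
Query 1: L[0] = G
Query 2: R[2] = Y
Query 3: B[0] = O
Query 4: B[1] = Y
Query 5: F[0] = W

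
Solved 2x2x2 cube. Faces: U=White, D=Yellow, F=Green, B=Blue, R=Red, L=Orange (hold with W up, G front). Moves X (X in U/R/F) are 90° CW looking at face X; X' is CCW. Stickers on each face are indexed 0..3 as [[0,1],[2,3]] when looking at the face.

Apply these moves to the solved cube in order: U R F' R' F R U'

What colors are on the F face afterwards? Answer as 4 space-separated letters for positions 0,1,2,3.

Answer: G G R G

Derivation:
After move 1 (U): U=WWWW F=RRGG R=BBRR B=OOBB L=GGOO
After move 2 (R): R=RBRB U=WRWG F=RYGY D=YBYO B=WOWB
After move 3 (F'): F=YYRG U=WRRR R=BBYB D=GOYO L=GGOW
After move 4 (R'): R=BBBY U=WWRW F=YRRR D=GYYG B=OOOB
After move 5 (F): F=RYRR U=WWWG R=RBWY D=BBYG L=GGOY
After move 6 (R): R=WRYB U=WYWR F=RBRG D=BOYO B=GOWB
After move 7 (U'): U=YRWW F=GGRG R=RBYB B=WRWB L=GOOY
Query: F face = GGRG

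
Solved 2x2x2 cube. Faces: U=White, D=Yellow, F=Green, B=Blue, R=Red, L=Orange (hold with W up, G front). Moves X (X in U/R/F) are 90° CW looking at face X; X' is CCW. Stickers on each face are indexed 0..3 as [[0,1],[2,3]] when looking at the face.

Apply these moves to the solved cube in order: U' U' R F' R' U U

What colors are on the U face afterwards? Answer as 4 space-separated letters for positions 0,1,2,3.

After move 1 (U'): U=WWWW F=OOGG R=GGRR B=RRBB L=BBOO
After move 2 (U'): U=WWWW F=BBGG R=OORR B=GGBB L=RROO
After move 3 (R): R=RORO U=WBWG F=BYGY D=YBYG B=WGWB
After move 4 (F'): F=YYBG U=WBRR R=BOYO D=ROYG L=RGOW
After move 5 (R'): R=OOBY U=WWRW F=YBBR D=RYYG B=GGOB
After move 6 (U): U=RWWW F=OOBR R=GGBY B=RGOB L=YBOW
After move 7 (U): U=WRWW F=GGBR R=RGBY B=YBOB L=OOOW
Query: U face = WRWW

Answer: W R W W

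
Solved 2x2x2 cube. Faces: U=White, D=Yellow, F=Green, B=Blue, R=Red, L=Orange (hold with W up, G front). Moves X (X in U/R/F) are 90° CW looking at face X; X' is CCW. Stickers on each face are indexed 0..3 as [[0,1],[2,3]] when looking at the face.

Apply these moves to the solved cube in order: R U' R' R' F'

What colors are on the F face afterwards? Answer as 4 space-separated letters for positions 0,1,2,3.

After move 1 (R): R=RRRR U=WGWG F=GYGY D=YBYB B=WBWB
After move 2 (U'): U=GGWW F=OOGY R=GYRR B=RRWB L=WBOO
After move 3 (R'): R=YRGR U=GWWR F=OGGW D=YOYY B=BRBB
After move 4 (R'): R=RRYG U=GBWB F=OWGR D=YGYW B=YROB
After move 5 (F'): F=WROG U=GBRY R=GRYG D=BOYW L=WBOW
Query: F face = WROG

Answer: W R O G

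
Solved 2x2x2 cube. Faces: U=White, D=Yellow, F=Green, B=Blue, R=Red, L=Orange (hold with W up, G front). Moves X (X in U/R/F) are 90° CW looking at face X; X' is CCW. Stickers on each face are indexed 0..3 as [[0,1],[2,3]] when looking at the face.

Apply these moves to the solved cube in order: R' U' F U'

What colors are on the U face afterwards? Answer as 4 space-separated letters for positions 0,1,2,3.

Answer: B B B O

Derivation:
After move 1 (R'): R=RRRR U=WBWB F=GWGW D=YGYG B=YBYB
After move 2 (U'): U=BBWW F=OOGW R=GWRR B=RRYB L=YBOO
After move 3 (F): F=GOWO U=BBOB R=WWWR D=RGYG L=YYOG
After move 4 (U'): U=BBBO F=YYWO R=GOWR B=WWYB L=RROG
Query: U face = BBBO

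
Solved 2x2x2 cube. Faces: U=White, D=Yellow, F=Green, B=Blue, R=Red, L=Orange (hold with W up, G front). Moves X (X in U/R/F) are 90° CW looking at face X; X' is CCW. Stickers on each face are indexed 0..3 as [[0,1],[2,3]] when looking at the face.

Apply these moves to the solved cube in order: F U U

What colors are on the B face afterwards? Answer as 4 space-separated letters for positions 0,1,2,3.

Answer: G G B B

Derivation:
After move 1 (F): F=GGGG U=WWOO R=WRWR D=RRYY L=OYOY
After move 2 (U): U=OWOW F=WRGG R=BBWR B=OYBB L=GGOY
After move 3 (U): U=OOWW F=BBGG R=OYWR B=GGBB L=WROY
Query: B face = GGBB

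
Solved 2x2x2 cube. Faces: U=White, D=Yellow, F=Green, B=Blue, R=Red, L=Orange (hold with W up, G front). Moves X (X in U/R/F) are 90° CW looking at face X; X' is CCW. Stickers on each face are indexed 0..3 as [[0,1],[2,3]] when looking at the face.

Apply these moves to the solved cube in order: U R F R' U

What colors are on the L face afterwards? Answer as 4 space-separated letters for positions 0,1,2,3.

After move 1 (U): U=WWWW F=RRGG R=BBRR B=OOBB L=GGOO
After move 2 (R): R=RBRB U=WRWG F=RYGY D=YBYO B=WOWB
After move 3 (F): F=GRYY U=WROG R=WBGB D=RRYO L=GYOB
After move 4 (R'): R=BBWG U=WWOW F=GRYG D=RRYY B=OORB
After move 5 (U): U=OWWW F=BBYG R=OOWG B=GYRB L=GROB
Query: L face = GROB

Answer: G R O B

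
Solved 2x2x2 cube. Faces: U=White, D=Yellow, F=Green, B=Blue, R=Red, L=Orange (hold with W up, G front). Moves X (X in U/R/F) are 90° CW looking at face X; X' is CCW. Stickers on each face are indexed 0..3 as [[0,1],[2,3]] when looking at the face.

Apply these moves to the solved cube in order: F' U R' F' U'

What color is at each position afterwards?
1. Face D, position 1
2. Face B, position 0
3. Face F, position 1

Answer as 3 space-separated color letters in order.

After move 1 (F'): F=GGGG U=WWRR R=YRYR D=OOYY L=OWOW
After move 2 (U): U=RWRW F=YRGG R=BBYR B=OWBB L=GGOW
After move 3 (R'): R=BRBY U=RBRO F=YWGW D=ORYG B=YWOB
After move 4 (F'): F=WWYG U=RBBB R=RROY D=GWYG L=GOOR
After move 5 (U'): U=BBRB F=GOYG R=WWOY B=RROB L=YWOR
Query 1: D[1] = W
Query 2: B[0] = R
Query 3: F[1] = O

Answer: W R O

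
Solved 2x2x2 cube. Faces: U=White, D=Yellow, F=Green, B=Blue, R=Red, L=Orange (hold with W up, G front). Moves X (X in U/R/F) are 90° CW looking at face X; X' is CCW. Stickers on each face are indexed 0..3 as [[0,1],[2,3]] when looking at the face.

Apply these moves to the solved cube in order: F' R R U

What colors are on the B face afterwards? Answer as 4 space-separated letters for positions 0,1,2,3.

Answer: O W G B

Derivation:
After move 1 (F'): F=GGGG U=WWRR R=YRYR D=OOYY L=OWOW
After move 2 (R): R=YYRR U=WGRG F=GOGY D=OBYB B=RBWB
After move 3 (R): R=RYRY U=WORY F=GBGB D=OWYR B=GBGB
After move 4 (U): U=RWYO F=RYGB R=GBRY B=OWGB L=GBOW
Query: B face = OWGB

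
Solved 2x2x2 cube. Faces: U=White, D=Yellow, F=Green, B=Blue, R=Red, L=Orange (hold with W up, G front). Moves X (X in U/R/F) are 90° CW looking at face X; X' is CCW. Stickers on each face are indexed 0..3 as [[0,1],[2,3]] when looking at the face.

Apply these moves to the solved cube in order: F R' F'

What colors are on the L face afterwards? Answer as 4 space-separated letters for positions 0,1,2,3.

After move 1 (F): F=GGGG U=WWOO R=WRWR D=RRYY L=OYOY
After move 2 (R'): R=RRWW U=WBOB F=GWGO D=RGYG B=YBRB
After move 3 (F'): F=WOGG U=WBRW R=GRRW D=YYYG L=OBOO
Query: L face = OBOO

Answer: O B O O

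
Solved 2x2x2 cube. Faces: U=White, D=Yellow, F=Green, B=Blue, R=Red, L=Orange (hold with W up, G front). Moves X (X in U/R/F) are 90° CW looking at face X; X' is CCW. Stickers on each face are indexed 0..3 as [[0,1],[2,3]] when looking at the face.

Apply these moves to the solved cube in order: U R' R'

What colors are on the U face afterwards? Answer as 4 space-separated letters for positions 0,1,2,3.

After move 1 (U): U=WWWW F=RRGG R=BBRR B=OOBB L=GGOO
After move 2 (R'): R=BRBR U=WBWO F=RWGW D=YRYG B=YOYB
After move 3 (R'): R=RRBB U=WYWY F=RBGO D=YWYW B=GORB
Query: U face = WYWY

Answer: W Y W Y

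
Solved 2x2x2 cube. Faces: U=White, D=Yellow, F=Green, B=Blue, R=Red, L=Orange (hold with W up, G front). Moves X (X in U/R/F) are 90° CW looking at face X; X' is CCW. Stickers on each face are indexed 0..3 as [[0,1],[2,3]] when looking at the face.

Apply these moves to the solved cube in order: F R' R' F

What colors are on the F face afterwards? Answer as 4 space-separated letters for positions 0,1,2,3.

Answer: G G B B

Derivation:
After move 1 (F): F=GGGG U=WWOO R=WRWR D=RRYY L=OYOY
After move 2 (R'): R=RRWW U=WBOB F=GWGO D=RGYG B=YBRB
After move 3 (R'): R=RWRW U=WROY F=GBGB D=RWYO B=GBGB
After move 4 (F): F=GGBB U=WRYY R=OWYW D=RRYO L=OROW
Query: F face = GGBB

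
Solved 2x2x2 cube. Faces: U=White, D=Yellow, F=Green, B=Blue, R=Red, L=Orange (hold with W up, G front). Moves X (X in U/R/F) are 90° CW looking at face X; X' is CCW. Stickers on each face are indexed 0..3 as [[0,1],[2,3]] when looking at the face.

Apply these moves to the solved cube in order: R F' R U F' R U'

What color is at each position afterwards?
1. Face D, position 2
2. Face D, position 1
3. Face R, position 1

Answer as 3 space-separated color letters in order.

After move 1 (R): R=RRRR U=WGWG F=GYGY D=YBYB B=WBWB
After move 2 (F'): F=YYGG U=WGRR R=BRYR D=OOYB L=OGOW
After move 3 (R): R=YBRR U=WYRG F=YOGB D=OWYW B=RBGB
After move 4 (U): U=RWGY F=YBGB R=RBRR B=OGGB L=YOOW
After move 5 (F'): F=BBYG U=RWRR R=WBOR D=OWYW L=YYOG
After move 6 (R): R=OWRB U=RBRG F=BWYW D=OGYO B=RGWB
After move 7 (U'): U=BGRR F=YYYW R=BWRB B=OWWB L=RGOG
Query 1: D[2] = Y
Query 2: D[1] = G
Query 3: R[1] = W

Answer: Y G W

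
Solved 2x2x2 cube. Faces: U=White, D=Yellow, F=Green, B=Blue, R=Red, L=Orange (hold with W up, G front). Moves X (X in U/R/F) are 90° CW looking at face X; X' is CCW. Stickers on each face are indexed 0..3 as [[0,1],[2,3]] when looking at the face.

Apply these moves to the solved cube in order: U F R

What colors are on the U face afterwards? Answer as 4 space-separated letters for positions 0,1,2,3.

Answer: W R O R

Derivation:
After move 1 (U): U=WWWW F=RRGG R=BBRR B=OOBB L=GGOO
After move 2 (F): F=GRGR U=WWOG R=WBWR D=RBYY L=GYOY
After move 3 (R): R=WWRB U=WROR F=GBGY D=RBYO B=GOWB
Query: U face = WROR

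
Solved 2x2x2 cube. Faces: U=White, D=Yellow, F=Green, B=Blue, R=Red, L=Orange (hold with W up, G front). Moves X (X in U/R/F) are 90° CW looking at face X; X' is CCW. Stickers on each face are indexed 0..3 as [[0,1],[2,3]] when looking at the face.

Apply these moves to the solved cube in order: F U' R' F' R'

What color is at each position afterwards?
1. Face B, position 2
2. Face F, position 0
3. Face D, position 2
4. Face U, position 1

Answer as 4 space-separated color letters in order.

After move 1 (F): F=GGGG U=WWOO R=WRWR D=RRYY L=OYOY
After move 2 (U'): U=WOWO F=OYGG R=GGWR B=WRBB L=BBOY
After move 3 (R'): R=GRGW U=WBWW F=OOGO D=RYYG B=YRRB
After move 4 (F'): F=OOOG U=WBGG R=YRRW D=BYYG L=BWOW
After move 5 (R'): R=RWYR U=WRGY F=OBOG D=BOYG B=GRYB
Query 1: B[2] = Y
Query 2: F[0] = O
Query 3: D[2] = Y
Query 4: U[1] = R

Answer: Y O Y R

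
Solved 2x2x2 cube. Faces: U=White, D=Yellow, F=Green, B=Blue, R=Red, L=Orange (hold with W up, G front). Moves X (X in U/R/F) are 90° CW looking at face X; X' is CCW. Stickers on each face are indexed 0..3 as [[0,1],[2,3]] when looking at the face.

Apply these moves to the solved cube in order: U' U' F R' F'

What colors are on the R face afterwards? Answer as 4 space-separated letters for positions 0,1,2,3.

After move 1 (U'): U=WWWW F=OOGG R=GGRR B=RRBB L=BBOO
After move 2 (U'): U=WWWW F=BBGG R=OORR B=GGBB L=RROO
After move 3 (F): F=GBGB U=WWOR R=WOWR D=ROYY L=RYOY
After move 4 (R'): R=ORWW U=WBOG F=GWGR D=RBYB B=YGOB
After move 5 (F'): F=WRGG U=WBOW R=BRRW D=YYYB L=RGOO
Query: R face = BRRW

Answer: B R R W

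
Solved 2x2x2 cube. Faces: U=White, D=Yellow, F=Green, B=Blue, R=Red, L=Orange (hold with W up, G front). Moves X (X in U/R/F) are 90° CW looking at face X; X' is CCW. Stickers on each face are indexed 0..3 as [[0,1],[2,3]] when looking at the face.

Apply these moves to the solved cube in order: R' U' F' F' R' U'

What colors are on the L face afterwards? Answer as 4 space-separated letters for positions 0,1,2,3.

Answer: G R O G

Derivation:
After move 1 (R'): R=RRRR U=WBWB F=GWGW D=YGYG B=YBYB
After move 2 (U'): U=BBWW F=OOGW R=GWRR B=RRYB L=YBOO
After move 3 (F'): F=OWOG U=BBGR R=GWYR D=BOYG L=YWOW
After move 4 (F'): F=WGOO U=BBGY R=OWBR D=WWYG L=YROG
After move 5 (R'): R=WROB U=BYGR F=WBOY D=WGYO B=GRWB
After move 6 (U'): U=YRBG F=YROY R=WBOB B=WRWB L=GROG
Query: L face = GROG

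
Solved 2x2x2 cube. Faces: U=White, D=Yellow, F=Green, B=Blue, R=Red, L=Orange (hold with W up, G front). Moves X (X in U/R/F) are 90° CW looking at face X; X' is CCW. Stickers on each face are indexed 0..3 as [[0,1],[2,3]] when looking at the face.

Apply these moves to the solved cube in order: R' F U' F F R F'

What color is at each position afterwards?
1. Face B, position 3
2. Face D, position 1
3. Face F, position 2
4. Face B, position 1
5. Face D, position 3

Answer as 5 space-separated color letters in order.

Answer: B G W R W

Derivation:
After move 1 (R'): R=RRRR U=WBWB F=GWGW D=YGYG B=YBYB
After move 2 (F): F=GGWW U=WBOO R=WRBR D=RRYG L=OYOG
After move 3 (U'): U=BOWO F=OYWW R=GGBR B=WRYB L=YBOG
After move 4 (F): F=WOWY U=BOGB R=WGOR D=BGYG L=YROR
After move 5 (F): F=WWYO U=BORR R=GGBR D=OWYG L=YBOG
After move 6 (R): R=BGRG U=BWRO F=WWYG D=OYYW B=RROB
After move 7 (F'): F=WGWY U=BWBR R=YGOG D=BGYW L=YOOR
Query 1: B[3] = B
Query 2: D[1] = G
Query 3: F[2] = W
Query 4: B[1] = R
Query 5: D[3] = W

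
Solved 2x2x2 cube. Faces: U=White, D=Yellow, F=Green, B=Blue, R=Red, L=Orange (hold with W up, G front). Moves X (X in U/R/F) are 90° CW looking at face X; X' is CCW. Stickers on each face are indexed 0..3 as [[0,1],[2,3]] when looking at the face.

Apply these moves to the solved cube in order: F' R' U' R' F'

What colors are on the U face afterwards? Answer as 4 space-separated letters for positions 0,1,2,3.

Answer: B O W G

Derivation:
After move 1 (F'): F=GGGG U=WWRR R=YRYR D=OOYY L=OWOW
After move 2 (R'): R=RRYY U=WBRB F=GWGR D=OGYG B=YBOB
After move 3 (U'): U=BBWR F=OWGR R=GWYY B=RROB L=YBOW
After move 4 (R'): R=WYGY U=BOWR F=OBGR D=OWYR B=GRGB
After move 5 (F'): F=BROG U=BOWG R=WYOY D=BWYR L=YROW
Query: U face = BOWG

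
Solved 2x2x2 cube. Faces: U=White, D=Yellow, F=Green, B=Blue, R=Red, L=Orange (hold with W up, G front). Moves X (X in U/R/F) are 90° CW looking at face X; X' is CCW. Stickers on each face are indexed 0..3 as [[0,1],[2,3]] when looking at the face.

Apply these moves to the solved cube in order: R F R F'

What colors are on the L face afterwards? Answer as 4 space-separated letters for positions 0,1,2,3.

After move 1 (R): R=RRRR U=WGWG F=GYGY D=YBYB B=WBWB
After move 2 (F): F=GGYY U=WGOO R=WRGR D=RRYB L=OYOB
After move 3 (R): R=GWRR U=WGOY F=GRYB D=RWYW B=OBGB
After move 4 (F'): F=RBGY U=WGGR R=WWRR D=YBYW L=OYOO
Query: L face = OYOO

Answer: O Y O O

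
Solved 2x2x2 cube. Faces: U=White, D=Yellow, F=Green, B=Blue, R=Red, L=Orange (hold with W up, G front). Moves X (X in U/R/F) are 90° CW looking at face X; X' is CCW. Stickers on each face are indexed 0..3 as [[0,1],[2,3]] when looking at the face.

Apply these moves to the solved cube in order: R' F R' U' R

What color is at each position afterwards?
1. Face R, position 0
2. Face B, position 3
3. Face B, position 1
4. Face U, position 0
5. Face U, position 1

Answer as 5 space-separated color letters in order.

After move 1 (R'): R=RRRR U=WBWB F=GWGW D=YGYG B=YBYB
After move 2 (F): F=GGWW U=WBOO R=WRBR D=RRYG L=OYOG
After move 3 (R'): R=RRWB U=WYOY F=GBWO D=RGYW B=GBRB
After move 4 (U'): U=YYWO F=OYWO R=GBWB B=RRRB L=GBOG
After move 5 (R): R=WGBB U=YYWO F=OGWW D=RRYR B=ORYB
Query 1: R[0] = W
Query 2: B[3] = B
Query 3: B[1] = R
Query 4: U[0] = Y
Query 5: U[1] = Y

Answer: W B R Y Y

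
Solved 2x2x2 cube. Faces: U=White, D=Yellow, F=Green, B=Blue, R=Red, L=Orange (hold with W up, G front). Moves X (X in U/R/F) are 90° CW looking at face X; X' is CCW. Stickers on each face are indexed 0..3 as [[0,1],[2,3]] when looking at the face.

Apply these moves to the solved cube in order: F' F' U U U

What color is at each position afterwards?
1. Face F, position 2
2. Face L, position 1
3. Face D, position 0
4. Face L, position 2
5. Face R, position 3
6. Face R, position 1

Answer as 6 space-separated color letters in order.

After move 1 (F'): F=GGGG U=WWRR R=YRYR D=OOYY L=OWOW
After move 2 (F'): F=GGGG U=WWYY R=OROR D=WWYY L=OROR
After move 3 (U): U=YWYW F=ORGG R=BBOR B=ORBB L=GGOR
After move 4 (U): U=YYWW F=BBGG R=OROR B=GGBB L=OROR
After move 5 (U): U=WYWY F=ORGG R=GGOR B=ORBB L=BBOR
Query 1: F[2] = G
Query 2: L[1] = B
Query 3: D[0] = W
Query 4: L[2] = O
Query 5: R[3] = R
Query 6: R[1] = G

Answer: G B W O R G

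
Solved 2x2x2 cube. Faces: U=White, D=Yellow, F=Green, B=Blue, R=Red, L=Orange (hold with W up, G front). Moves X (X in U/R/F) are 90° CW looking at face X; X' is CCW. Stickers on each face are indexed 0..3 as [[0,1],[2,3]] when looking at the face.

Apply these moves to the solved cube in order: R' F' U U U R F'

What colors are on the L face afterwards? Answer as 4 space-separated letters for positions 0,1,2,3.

Answer: Y G O W

Derivation:
After move 1 (R'): R=RRRR U=WBWB F=GWGW D=YGYG B=YBYB
After move 2 (F'): F=WWGG U=WBRR R=GRYR D=OOYG L=OBOW
After move 3 (U): U=RWRB F=GRGG R=YBYR B=OBYB L=WWOW
After move 4 (U): U=RRBW F=YBGG R=OBYR B=WWYB L=GROW
After move 5 (U): U=BRWR F=OBGG R=WWYR B=GRYB L=YBOW
After move 6 (R): R=YWRW U=BBWG F=OOGG D=OYYG B=RRRB
After move 7 (F'): F=OGOG U=BBYR R=YWOW D=BWYG L=YGOW
Query: L face = YGOW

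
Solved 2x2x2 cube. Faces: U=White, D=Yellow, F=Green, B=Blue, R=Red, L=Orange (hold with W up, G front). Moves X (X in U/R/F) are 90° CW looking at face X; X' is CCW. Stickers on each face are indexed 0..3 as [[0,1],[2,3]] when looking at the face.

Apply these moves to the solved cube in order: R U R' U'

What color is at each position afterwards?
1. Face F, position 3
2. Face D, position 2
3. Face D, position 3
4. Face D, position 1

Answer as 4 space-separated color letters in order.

Answer: G Y Y R

Derivation:
After move 1 (R): R=RRRR U=WGWG F=GYGY D=YBYB B=WBWB
After move 2 (U): U=WWGG F=RRGY R=WBRR B=OOWB L=GYOO
After move 3 (R'): R=BRWR U=WWGO F=RWGG D=YRYY B=BOBB
After move 4 (U'): U=WOWG F=GYGG R=RWWR B=BRBB L=BOOO
Query 1: F[3] = G
Query 2: D[2] = Y
Query 3: D[3] = Y
Query 4: D[1] = R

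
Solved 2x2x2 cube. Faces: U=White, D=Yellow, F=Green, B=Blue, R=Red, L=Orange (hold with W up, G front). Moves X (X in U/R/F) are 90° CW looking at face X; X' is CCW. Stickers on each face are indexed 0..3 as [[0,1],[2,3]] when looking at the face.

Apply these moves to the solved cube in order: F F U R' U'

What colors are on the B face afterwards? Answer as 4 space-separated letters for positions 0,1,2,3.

After move 1 (F): F=GGGG U=WWOO R=WRWR D=RRYY L=OYOY
After move 2 (F): F=GGGG U=WWYY R=OROR D=WWYY L=OROR
After move 3 (U): U=YWYW F=ORGG R=BBOR B=ORBB L=GGOR
After move 4 (R'): R=BRBO U=YBYO F=OWGW D=WRYG B=YRWB
After move 5 (U'): U=BOYY F=GGGW R=OWBO B=BRWB L=YROR
Query: B face = BRWB

Answer: B R W B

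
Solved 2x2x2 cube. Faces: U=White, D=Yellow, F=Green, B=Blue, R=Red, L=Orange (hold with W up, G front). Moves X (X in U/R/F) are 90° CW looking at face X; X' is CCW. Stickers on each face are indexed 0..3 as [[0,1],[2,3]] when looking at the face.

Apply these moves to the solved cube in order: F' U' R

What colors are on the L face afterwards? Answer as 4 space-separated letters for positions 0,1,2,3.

After move 1 (F'): F=GGGG U=WWRR R=YRYR D=OOYY L=OWOW
After move 2 (U'): U=WRWR F=OWGG R=GGYR B=YRBB L=BBOW
After move 3 (R): R=YGRG U=WWWG F=OOGY D=OBYY B=RRRB
Query: L face = BBOW

Answer: B B O W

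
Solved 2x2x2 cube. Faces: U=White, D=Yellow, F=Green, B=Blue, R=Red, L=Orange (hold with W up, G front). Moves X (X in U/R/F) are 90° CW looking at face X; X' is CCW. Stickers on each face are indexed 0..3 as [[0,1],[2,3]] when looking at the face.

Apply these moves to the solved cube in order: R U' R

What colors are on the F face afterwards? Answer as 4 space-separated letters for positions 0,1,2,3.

After move 1 (R): R=RRRR U=WGWG F=GYGY D=YBYB B=WBWB
After move 2 (U'): U=GGWW F=OOGY R=GYRR B=RRWB L=WBOO
After move 3 (R): R=RGRY U=GOWY F=OBGB D=YWYR B=WRGB
Query: F face = OBGB

Answer: O B G B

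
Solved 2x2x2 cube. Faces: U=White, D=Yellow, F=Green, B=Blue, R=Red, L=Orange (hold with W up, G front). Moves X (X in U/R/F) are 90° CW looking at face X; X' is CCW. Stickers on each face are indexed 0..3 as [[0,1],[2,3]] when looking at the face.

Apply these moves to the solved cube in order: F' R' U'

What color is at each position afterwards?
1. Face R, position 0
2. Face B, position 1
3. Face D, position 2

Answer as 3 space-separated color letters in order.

After move 1 (F'): F=GGGG U=WWRR R=YRYR D=OOYY L=OWOW
After move 2 (R'): R=RRYY U=WBRB F=GWGR D=OGYG B=YBOB
After move 3 (U'): U=BBWR F=OWGR R=GWYY B=RROB L=YBOW
Query 1: R[0] = G
Query 2: B[1] = R
Query 3: D[2] = Y

Answer: G R Y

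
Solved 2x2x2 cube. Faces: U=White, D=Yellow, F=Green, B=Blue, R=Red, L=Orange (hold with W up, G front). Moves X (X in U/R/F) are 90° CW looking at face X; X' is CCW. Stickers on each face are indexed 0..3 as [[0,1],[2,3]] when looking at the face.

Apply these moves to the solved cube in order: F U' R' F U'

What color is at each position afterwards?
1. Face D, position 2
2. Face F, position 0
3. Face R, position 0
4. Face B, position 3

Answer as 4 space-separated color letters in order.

Answer: Y B G B

Derivation:
After move 1 (F): F=GGGG U=WWOO R=WRWR D=RRYY L=OYOY
After move 2 (U'): U=WOWO F=OYGG R=GGWR B=WRBB L=BBOY
After move 3 (R'): R=GRGW U=WBWW F=OOGO D=RYYG B=YRRB
After move 4 (F): F=GOOO U=WBYB R=WRWW D=GGYG L=BROY
After move 5 (U'): U=BBWY F=BROO R=GOWW B=WRRB L=YROY
Query 1: D[2] = Y
Query 2: F[0] = B
Query 3: R[0] = G
Query 4: B[3] = B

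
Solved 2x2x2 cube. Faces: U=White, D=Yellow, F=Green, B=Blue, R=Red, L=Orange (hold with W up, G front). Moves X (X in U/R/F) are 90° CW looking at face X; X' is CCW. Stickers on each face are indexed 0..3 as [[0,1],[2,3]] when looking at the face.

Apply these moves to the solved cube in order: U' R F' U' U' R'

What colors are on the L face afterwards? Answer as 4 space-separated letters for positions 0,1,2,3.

Answer: B G O W

Derivation:
After move 1 (U'): U=WWWW F=OOGG R=GGRR B=RRBB L=BBOO
After move 2 (R): R=RGRG U=WOWG F=OYGY D=YBYR B=WRWB
After move 3 (F'): F=YYOG U=WORR R=BGYG D=BOYR L=BGOW
After move 4 (U'): U=ORWR F=BGOG R=YYYG B=BGWB L=WROW
After move 5 (U'): U=RROW F=WROG R=BGYG B=YYWB L=BGOW
After move 6 (R'): R=GGBY U=RWOY F=WROW D=BRYG B=RYOB
Query: L face = BGOW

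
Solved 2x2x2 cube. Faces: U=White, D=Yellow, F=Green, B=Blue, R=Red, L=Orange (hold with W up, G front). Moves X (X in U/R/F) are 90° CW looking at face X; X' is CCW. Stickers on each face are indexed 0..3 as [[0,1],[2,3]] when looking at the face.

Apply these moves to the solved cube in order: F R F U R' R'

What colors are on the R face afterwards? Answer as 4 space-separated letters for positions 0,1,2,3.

After move 1 (F): F=GGGG U=WWOO R=WRWR D=RRYY L=OYOY
After move 2 (R): R=WWRR U=WGOG F=GRGY D=RBYB B=OBWB
After move 3 (F): F=GGYR U=WGYY R=OWGR D=RWYB L=OROB
After move 4 (U): U=YWYG F=OWYR R=OBGR B=ORWB L=GGOB
After move 5 (R'): R=BROG U=YWYO F=OWYG D=RWYR B=BRWB
After move 6 (R'): R=RGBO U=YWYB F=OWYO D=RWYG B=RRWB
Query: R face = RGBO

Answer: R G B O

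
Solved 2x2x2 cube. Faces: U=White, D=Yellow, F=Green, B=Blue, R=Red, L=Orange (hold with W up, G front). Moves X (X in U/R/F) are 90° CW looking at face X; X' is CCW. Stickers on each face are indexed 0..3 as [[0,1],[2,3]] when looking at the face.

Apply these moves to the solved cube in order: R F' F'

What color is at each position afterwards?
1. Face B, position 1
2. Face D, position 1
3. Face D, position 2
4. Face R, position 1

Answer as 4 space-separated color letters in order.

Answer: B W Y R

Derivation:
After move 1 (R): R=RRRR U=WGWG F=GYGY D=YBYB B=WBWB
After move 2 (F'): F=YYGG U=WGRR R=BRYR D=OOYB L=OGOW
After move 3 (F'): F=YGYG U=WGBY R=OROR D=GWYB L=OROR
Query 1: B[1] = B
Query 2: D[1] = W
Query 3: D[2] = Y
Query 4: R[1] = R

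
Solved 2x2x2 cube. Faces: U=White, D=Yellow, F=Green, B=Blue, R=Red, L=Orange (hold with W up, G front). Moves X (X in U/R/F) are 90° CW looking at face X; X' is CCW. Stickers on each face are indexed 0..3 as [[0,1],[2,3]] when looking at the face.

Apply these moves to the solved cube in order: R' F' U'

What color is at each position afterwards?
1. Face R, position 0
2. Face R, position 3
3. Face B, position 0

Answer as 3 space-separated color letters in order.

After move 1 (R'): R=RRRR U=WBWB F=GWGW D=YGYG B=YBYB
After move 2 (F'): F=WWGG U=WBRR R=GRYR D=OOYG L=OBOW
After move 3 (U'): U=BRWR F=OBGG R=WWYR B=GRYB L=YBOW
Query 1: R[0] = W
Query 2: R[3] = R
Query 3: B[0] = G

Answer: W R G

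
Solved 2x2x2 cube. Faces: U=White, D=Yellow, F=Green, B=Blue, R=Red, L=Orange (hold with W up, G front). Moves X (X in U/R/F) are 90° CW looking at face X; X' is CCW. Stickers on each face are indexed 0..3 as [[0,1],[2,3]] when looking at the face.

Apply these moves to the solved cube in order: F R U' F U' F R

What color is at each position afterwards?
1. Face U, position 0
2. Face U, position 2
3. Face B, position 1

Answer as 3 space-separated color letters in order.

After move 1 (F): F=GGGG U=WWOO R=WRWR D=RRYY L=OYOY
After move 2 (R): R=WWRR U=WGOG F=GRGY D=RBYB B=OBWB
After move 3 (U'): U=GGWO F=OYGY R=GRRR B=WWWB L=OBOY
After move 4 (F): F=GOYY U=GGYB R=WROR D=RGYB L=OROB
After move 5 (U'): U=GBGY F=ORYY R=GOOR B=WRWB L=WWOB
After move 6 (F): F=YOYR U=GBBW R=GOYR D=OGYB L=WROG
After move 7 (R): R=YGRO U=GOBR F=YGYB D=OWYW B=WRBB
Query 1: U[0] = G
Query 2: U[2] = B
Query 3: B[1] = R

Answer: G B R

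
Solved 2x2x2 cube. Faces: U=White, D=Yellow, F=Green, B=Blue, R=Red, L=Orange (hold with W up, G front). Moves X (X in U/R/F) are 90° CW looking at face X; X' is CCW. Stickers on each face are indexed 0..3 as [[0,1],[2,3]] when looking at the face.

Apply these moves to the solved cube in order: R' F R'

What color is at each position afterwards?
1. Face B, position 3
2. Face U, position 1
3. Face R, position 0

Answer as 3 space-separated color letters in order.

Answer: B Y R

Derivation:
After move 1 (R'): R=RRRR U=WBWB F=GWGW D=YGYG B=YBYB
After move 2 (F): F=GGWW U=WBOO R=WRBR D=RRYG L=OYOG
After move 3 (R'): R=RRWB U=WYOY F=GBWO D=RGYW B=GBRB
Query 1: B[3] = B
Query 2: U[1] = Y
Query 3: R[0] = R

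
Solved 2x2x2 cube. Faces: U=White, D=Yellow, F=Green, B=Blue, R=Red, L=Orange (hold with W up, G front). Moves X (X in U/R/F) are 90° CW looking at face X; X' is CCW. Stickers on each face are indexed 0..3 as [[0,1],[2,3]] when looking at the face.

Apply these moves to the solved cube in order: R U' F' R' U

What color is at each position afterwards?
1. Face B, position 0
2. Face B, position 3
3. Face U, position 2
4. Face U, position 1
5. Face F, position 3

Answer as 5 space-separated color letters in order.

Answer: W B R G R

Derivation:
After move 1 (R): R=RRRR U=WGWG F=GYGY D=YBYB B=WBWB
After move 2 (U'): U=GGWW F=OOGY R=GYRR B=RRWB L=WBOO
After move 3 (F'): F=OYOG U=GGGR R=BYYR D=BOYB L=WWOW
After move 4 (R'): R=YRBY U=GWGR F=OGOR D=BYYG B=BROB
After move 5 (U): U=GGRW F=YROR R=BRBY B=WWOB L=OGOW
Query 1: B[0] = W
Query 2: B[3] = B
Query 3: U[2] = R
Query 4: U[1] = G
Query 5: F[3] = R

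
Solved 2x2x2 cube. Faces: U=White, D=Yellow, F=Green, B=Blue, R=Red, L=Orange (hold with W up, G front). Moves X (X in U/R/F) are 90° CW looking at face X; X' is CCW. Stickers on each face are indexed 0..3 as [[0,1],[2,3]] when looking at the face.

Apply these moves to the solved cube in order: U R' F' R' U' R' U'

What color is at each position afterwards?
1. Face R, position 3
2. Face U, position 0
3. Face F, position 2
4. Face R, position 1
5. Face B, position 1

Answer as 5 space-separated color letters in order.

After move 1 (U): U=WWWW F=RRGG R=BBRR B=OOBB L=GGOO
After move 2 (R'): R=BRBR U=WBWO F=RWGW D=YRYG B=YOYB
After move 3 (F'): F=WWRG U=WBBB R=RRYR D=GOYG L=GOOW
After move 4 (R'): R=RRRY U=WYBY F=WBRB D=GWYG B=GOOB
After move 5 (U'): U=YYWB F=GORB R=WBRY B=RROB L=GOOW
After move 6 (R'): R=BYWR U=YOWR F=GYRB D=GOYB B=GRWB
After move 7 (U'): U=ORYW F=GORB R=GYWR B=BYWB L=GROW
Query 1: R[3] = R
Query 2: U[0] = O
Query 3: F[2] = R
Query 4: R[1] = Y
Query 5: B[1] = Y

Answer: R O R Y Y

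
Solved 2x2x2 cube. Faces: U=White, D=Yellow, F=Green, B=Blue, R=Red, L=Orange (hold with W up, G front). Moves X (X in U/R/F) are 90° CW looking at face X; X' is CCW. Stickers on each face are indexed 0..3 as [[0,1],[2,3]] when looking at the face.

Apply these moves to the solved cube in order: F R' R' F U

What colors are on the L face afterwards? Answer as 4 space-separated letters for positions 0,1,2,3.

Answer: G G O W

Derivation:
After move 1 (F): F=GGGG U=WWOO R=WRWR D=RRYY L=OYOY
After move 2 (R'): R=RRWW U=WBOB F=GWGO D=RGYG B=YBRB
After move 3 (R'): R=RWRW U=WROY F=GBGB D=RWYO B=GBGB
After move 4 (F): F=GGBB U=WRYY R=OWYW D=RRYO L=OROW
After move 5 (U): U=YWYR F=OWBB R=GBYW B=ORGB L=GGOW
Query: L face = GGOW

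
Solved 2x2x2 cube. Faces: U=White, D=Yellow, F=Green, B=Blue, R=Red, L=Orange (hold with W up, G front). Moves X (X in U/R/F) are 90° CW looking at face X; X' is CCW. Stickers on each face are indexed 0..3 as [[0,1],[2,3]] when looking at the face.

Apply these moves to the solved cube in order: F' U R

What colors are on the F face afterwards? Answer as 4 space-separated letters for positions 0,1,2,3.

Answer: Y O G Y

Derivation:
After move 1 (F'): F=GGGG U=WWRR R=YRYR D=OOYY L=OWOW
After move 2 (U): U=RWRW F=YRGG R=BBYR B=OWBB L=GGOW
After move 3 (R): R=YBRB U=RRRG F=YOGY D=OBYO B=WWWB
Query: F face = YOGY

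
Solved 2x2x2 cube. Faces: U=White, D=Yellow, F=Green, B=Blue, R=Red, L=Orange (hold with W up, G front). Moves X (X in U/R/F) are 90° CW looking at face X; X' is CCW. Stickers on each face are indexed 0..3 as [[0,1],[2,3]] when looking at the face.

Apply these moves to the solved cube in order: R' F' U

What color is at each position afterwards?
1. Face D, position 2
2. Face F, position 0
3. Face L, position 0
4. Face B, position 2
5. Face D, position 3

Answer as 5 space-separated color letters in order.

Answer: Y G W Y G

Derivation:
After move 1 (R'): R=RRRR U=WBWB F=GWGW D=YGYG B=YBYB
After move 2 (F'): F=WWGG U=WBRR R=GRYR D=OOYG L=OBOW
After move 3 (U): U=RWRB F=GRGG R=YBYR B=OBYB L=WWOW
Query 1: D[2] = Y
Query 2: F[0] = G
Query 3: L[0] = W
Query 4: B[2] = Y
Query 5: D[3] = G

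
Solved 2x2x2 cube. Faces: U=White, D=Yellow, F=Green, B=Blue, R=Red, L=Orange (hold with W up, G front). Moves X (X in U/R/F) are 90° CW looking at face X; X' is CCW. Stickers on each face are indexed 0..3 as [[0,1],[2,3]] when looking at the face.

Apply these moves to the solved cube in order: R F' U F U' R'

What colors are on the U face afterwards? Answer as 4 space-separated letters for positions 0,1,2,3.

After move 1 (R): R=RRRR U=WGWG F=GYGY D=YBYB B=WBWB
After move 2 (F'): F=YYGG U=WGRR R=BRYR D=OOYB L=OGOW
After move 3 (U): U=RWRG F=BRGG R=WBYR B=OGWB L=YYOW
After move 4 (F): F=GBGR U=RWWY R=RBGR D=YWYB L=YOOO
After move 5 (U'): U=WYRW F=YOGR R=GBGR B=RBWB L=OGOO
After move 6 (R'): R=BRGG U=WWRR F=YYGW D=YOYR B=BBWB
Query: U face = WWRR

Answer: W W R R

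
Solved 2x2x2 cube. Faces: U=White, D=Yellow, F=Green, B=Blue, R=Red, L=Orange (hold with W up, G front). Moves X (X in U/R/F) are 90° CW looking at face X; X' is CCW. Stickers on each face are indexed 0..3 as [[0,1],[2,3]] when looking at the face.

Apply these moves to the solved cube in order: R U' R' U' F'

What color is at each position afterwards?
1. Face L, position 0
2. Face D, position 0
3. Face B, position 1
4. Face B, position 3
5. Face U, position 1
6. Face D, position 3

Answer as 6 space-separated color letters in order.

After move 1 (R): R=RRRR U=WGWG F=GYGY D=YBYB B=WBWB
After move 2 (U'): U=GGWW F=OOGY R=GYRR B=RRWB L=WBOO
After move 3 (R'): R=YRGR U=GWWR F=OGGW D=YOYY B=BRBB
After move 4 (U'): U=WRGW F=WBGW R=OGGR B=YRBB L=BROO
After move 5 (F'): F=BWWG U=WROG R=OGYR D=ROYY L=BWOG
Query 1: L[0] = B
Query 2: D[0] = R
Query 3: B[1] = R
Query 4: B[3] = B
Query 5: U[1] = R
Query 6: D[3] = Y

Answer: B R R B R Y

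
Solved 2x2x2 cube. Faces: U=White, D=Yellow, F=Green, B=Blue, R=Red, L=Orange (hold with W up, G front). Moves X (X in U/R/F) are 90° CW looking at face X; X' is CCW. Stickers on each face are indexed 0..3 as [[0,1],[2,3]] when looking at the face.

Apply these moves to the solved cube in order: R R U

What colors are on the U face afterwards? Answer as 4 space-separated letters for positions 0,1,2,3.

After move 1 (R): R=RRRR U=WGWG F=GYGY D=YBYB B=WBWB
After move 2 (R): R=RRRR U=WYWY F=GBGB D=YWYW B=GBGB
After move 3 (U): U=WWYY F=RRGB R=GBRR B=OOGB L=GBOO
Query: U face = WWYY

Answer: W W Y Y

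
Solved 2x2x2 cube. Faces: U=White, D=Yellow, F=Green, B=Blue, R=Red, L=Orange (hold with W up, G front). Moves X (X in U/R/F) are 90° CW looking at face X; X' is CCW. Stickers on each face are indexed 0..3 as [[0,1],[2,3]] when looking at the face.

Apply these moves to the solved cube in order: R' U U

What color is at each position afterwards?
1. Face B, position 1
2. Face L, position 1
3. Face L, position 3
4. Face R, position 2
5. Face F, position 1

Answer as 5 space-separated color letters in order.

Answer: W R O R B

Derivation:
After move 1 (R'): R=RRRR U=WBWB F=GWGW D=YGYG B=YBYB
After move 2 (U): U=WWBB F=RRGW R=YBRR B=OOYB L=GWOO
After move 3 (U): U=BWBW F=YBGW R=OORR B=GWYB L=RROO
Query 1: B[1] = W
Query 2: L[1] = R
Query 3: L[3] = O
Query 4: R[2] = R
Query 5: F[1] = B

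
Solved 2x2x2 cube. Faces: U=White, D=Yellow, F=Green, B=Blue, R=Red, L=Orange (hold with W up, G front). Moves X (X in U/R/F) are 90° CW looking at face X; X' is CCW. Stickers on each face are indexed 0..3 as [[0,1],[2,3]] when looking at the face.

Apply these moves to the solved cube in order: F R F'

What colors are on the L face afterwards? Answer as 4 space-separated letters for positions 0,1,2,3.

After move 1 (F): F=GGGG U=WWOO R=WRWR D=RRYY L=OYOY
After move 2 (R): R=WWRR U=WGOG F=GRGY D=RBYB B=OBWB
After move 3 (F'): F=RYGG U=WGWR R=BWRR D=YYYB L=OGOO
Query: L face = OGOO

Answer: O G O O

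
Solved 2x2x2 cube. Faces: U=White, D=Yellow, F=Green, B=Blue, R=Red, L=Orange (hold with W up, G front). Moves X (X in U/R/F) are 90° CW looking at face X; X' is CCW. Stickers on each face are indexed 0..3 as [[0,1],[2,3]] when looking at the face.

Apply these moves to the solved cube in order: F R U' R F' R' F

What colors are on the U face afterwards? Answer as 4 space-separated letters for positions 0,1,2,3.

After move 1 (F): F=GGGG U=WWOO R=WRWR D=RRYY L=OYOY
After move 2 (R): R=WWRR U=WGOG F=GRGY D=RBYB B=OBWB
After move 3 (U'): U=GGWO F=OYGY R=GRRR B=WWWB L=OBOY
After move 4 (R): R=RGRR U=GYWY F=OBGB D=RWYW B=OWGB
After move 5 (F'): F=BBOG U=GYRR R=WGRR D=BYYW L=OYOW
After move 6 (R'): R=GRWR U=GGRO F=BYOR D=BBYG B=WWYB
After move 7 (F): F=OBRY U=GGWY R=RROR D=WGYG L=OBOB
Query: U face = GGWY

Answer: G G W Y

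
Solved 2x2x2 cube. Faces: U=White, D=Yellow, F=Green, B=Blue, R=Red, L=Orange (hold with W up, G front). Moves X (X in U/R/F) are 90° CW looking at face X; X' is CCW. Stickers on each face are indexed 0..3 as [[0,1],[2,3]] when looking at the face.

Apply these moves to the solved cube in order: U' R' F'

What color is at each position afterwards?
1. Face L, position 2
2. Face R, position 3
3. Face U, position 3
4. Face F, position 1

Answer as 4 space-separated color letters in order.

After move 1 (U'): U=WWWW F=OOGG R=GGRR B=RRBB L=BBOO
After move 2 (R'): R=GRGR U=WBWR F=OWGW D=YOYG B=YRYB
After move 3 (F'): F=WWOG U=WBGG R=ORYR D=BOYG L=BROW
Query 1: L[2] = O
Query 2: R[3] = R
Query 3: U[3] = G
Query 4: F[1] = W

Answer: O R G W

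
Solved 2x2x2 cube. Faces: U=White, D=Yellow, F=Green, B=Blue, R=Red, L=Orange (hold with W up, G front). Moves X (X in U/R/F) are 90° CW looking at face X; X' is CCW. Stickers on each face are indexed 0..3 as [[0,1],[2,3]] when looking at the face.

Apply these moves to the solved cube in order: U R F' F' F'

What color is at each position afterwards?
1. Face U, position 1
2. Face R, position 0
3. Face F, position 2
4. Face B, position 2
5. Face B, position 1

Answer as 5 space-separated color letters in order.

Answer: R W Y W O

Derivation:
After move 1 (U): U=WWWW F=RRGG R=BBRR B=OOBB L=GGOO
After move 2 (R): R=RBRB U=WRWG F=RYGY D=YBYO B=WOWB
After move 3 (F'): F=YYRG U=WRRR R=BBYB D=GOYO L=GGOW
After move 4 (F'): F=YGYR U=WRBY R=OBGB D=GWYO L=GROR
After move 5 (F'): F=GRYY U=WROG R=WBGB D=RRYO L=GYOB
Query 1: U[1] = R
Query 2: R[0] = W
Query 3: F[2] = Y
Query 4: B[2] = W
Query 5: B[1] = O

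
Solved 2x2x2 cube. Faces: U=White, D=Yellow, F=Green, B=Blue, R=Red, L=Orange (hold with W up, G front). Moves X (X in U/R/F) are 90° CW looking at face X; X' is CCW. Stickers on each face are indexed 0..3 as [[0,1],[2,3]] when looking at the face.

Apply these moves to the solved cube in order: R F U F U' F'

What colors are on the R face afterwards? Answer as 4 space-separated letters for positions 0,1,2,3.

After move 1 (R): R=RRRR U=WGWG F=GYGY D=YBYB B=WBWB
After move 2 (F): F=GGYY U=WGOO R=WRGR D=RRYB L=OYOB
After move 3 (U): U=OWOG F=WRYY R=WBGR B=OYWB L=GGOB
After move 4 (F): F=YWYR U=OWBG R=OBGR D=GWYB L=GROR
After move 5 (U'): U=WGOB F=GRYR R=YWGR B=OBWB L=OYOR
After move 6 (F'): F=RRGY U=WGYG R=WWGR D=YRYB L=OBOO
Query: R face = WWGR

Answer: W W G R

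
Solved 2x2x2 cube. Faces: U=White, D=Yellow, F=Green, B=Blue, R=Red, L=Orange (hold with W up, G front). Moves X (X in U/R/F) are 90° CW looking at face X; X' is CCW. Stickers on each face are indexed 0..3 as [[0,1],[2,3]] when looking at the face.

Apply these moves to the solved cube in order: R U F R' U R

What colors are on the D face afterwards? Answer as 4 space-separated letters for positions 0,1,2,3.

Answer: R W Y G

Derivation:
After move 1 (R): R=RRRR U=WGWG F=GYGY D=YBYB B=WBWB
After move 2 (U): U=WWGG F=RRGY R=WBRR B=OOWB L=GYOO
After move 3 (F): F=GRYR U=WWOY R=GBGR D=RWYB L=GYOB
After move 4 (R'): R=BRGG U=WWOO F=GWYY D=RRYR B=BOWB
After move 5 (U): U=OWOW F=BRYY R=BOGG B=GYWB L=GWOB
After move 6 (R): R=GBGO U=OROY F=BRYR D=RWYG B=WYWB
Query: D face = RWYG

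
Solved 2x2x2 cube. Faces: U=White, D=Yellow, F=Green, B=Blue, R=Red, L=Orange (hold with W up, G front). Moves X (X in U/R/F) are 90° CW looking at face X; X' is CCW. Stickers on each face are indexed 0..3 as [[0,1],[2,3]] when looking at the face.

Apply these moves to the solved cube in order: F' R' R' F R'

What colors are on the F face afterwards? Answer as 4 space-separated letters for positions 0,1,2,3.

Answer: G O B W

Derivation:
After move 1 (F'): F=GGGG U=WWRR R=YRYR D=OOYY L=OWOW
After move 2 (R'): R=RRYY U=WBRB F=GWGR D=OGYG B=YBOB
After move 3 (R'): R=RYRY U=WORY F=GBGB D=OWYR B=GBGB
After move 4 (F): F=GGBB U=WOWW R=RYYY D=RRYR L=OOOW
After move 5 (R'): R=YYRY U=WGWG F=GOBW D=RGYB B=RBRB
Query: F face = GOBW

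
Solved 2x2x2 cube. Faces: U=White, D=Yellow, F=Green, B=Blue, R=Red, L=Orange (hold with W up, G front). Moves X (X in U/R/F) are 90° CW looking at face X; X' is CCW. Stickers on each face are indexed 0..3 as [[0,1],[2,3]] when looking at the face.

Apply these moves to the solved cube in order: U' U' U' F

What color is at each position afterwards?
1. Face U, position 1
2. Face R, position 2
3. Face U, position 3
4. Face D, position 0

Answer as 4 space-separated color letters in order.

After move 1 (U'): U=WWWW F=OOGG R=GGRR B=RRBB L=BBOO
After move 2 (U'): U=WWWW F=BBGG R=OORR B=GGBB L=RROO
After move 3 (U'): U=WWWW F=RRGG R=BBRR B=OOBB L=GGOO
After move 4 (F): F=GRGR U=WWOG R=WBWR D=RBYY L=GYOY
Query 1: U[1] = W
Query 2: R[2] = W
Query 3: U[3] = G
Query 4: D[0] = R

Answer: W W G R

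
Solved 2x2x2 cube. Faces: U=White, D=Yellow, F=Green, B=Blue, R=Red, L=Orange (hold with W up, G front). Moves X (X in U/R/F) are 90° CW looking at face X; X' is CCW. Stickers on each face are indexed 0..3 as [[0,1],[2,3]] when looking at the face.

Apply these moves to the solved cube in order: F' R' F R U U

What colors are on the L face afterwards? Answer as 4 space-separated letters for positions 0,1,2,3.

Answer: B R O G

Derivation:
After move 1 (F'): F=GGGG U=WWRR R=YRYR D=OOYY L=OWOW
After move 2 (R'): R=RRYY U=WBRB F=GWGR D=OGYG B=YBOB
After move 3 (F): F=GGRW U=WBWW R=RRBY D=YRYG L=OOOG
After move 4 (R): R=BRYR U=WGWW F=GRRG D=YOYY B=WBBB
After move 5 (U): U=WWWG F=BRRG R=WBYR B=OOBB L=GROG
After move 6 (U): U=WWGW F=WBRG R=OOYR B=GRBB L=BROG
Query: L face = BROG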